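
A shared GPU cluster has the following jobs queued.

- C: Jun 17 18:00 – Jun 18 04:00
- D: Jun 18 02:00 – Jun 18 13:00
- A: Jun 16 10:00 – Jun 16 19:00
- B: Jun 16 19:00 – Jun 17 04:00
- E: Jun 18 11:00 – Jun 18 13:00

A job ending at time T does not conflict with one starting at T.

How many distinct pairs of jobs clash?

2

Two intervals overlap when each starts before the other ends.
Sorted by start: A, B, C, D, E.
B starts exactly when A ends (back-to-back, no overlap) — done with A.
C starts after B ends — done with B.
D starts before C ends → C and D overlap.
E starts after C ends.
E starts before D ends → D and E overlap.
Overlapping pairs: C & D, D & E — 2 in total.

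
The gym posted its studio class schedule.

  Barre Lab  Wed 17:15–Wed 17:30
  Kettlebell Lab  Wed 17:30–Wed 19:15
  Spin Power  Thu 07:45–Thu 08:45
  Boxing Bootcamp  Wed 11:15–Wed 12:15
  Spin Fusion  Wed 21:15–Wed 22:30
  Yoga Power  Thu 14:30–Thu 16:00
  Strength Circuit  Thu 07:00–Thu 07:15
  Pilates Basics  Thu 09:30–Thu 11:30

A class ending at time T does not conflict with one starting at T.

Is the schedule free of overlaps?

Yes

Sorted by start: Boxing Bootcamp, Barre Lab, Kettlebell Lab, Spin Fusion, Strength Circuit, Spin Power, Pilates Basics, Yoga Power.
Barre Lab starts after Boxing Bootcamp ends; Boxing Bootcamp is clear from here.
Kettlebell Lab starts exactly when Barre Lab ends (back-to-back, no overlap); Barre Lab is clear from here.
Spin Fusion starts after Kettlebell Lab ends; Kettlebell Lab is clear from here.
Strength Circuit starts after Spin Fusion ends; Spin Fusion is clear from here.
Spin Power starts after Strength Circuit ends; Strength Circuit is clear from here.
Pilates Basics starts after Spin Power ends; Spin Power is clear from here.
Yoga Power starts after Pilates Basics ends.
Every pair is clear; the schedule has no overlaps.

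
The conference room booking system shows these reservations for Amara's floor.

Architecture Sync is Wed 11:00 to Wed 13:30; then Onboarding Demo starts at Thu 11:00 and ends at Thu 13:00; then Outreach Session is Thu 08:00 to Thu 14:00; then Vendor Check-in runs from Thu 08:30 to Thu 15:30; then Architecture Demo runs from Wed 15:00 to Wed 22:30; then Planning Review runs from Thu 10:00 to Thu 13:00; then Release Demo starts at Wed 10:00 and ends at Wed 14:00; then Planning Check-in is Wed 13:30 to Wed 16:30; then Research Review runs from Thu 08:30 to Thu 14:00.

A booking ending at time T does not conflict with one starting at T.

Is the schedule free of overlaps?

No

Sorted by start: Release Demo, Architecture Sync, Planning Check-in, Architecture Demo, Outreach Session, Research Review, Vendor Check-in, Planning Review, Onboarding Demo.
Architecture Sync starts before Release Demo ends → Release Demo and Architecture Sync overlap.
That's a conflict, so the schedule is not conflict-free.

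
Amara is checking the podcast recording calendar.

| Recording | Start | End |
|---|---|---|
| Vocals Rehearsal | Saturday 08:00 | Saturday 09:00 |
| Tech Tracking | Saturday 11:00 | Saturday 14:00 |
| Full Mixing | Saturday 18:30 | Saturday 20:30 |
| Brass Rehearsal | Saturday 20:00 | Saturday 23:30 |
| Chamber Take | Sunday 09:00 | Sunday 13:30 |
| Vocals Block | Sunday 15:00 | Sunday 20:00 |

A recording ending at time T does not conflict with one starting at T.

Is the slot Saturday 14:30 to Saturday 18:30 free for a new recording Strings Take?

Yes — the slot is free

Vocals Rehearsal: ends Saturday 09:00 at or before Strings Take starts Saturday 14:30 → clear.
Tech Tracking: ends Saturday 14:00 at or before Strings Take starts Saturday 14:30 → clear.
Full Mixing: starts Saturday 18:30 at or after Strings Take ends Saturday 18:30 → clear.
Brass Rehearsal: starts Saturday 20:00 at or after Strings Take ends Saturday 18:30 → clear.
Chamber Take: starts Sunday 09:00 at or after Strings Take ends Saturday 18:30 → clear.
Vocals Block: starts Sunday 15:00 at or after Strings Take ends Saturday 18:30 → clear.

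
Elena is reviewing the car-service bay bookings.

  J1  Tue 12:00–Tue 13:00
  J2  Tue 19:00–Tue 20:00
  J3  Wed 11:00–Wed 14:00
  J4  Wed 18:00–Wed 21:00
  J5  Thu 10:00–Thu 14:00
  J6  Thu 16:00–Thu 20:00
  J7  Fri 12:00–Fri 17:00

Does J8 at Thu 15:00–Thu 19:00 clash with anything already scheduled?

J1: ends Tue 13:00 at or before J8 starts Thu 15:00 → clear.
J2: ends Tue 20:00 at or before J8 starts Thu 15:00 → clear.
J3: ends Wed 14:00 at or before J8 starts Thu 15:00 → clear.
J4: ends Wed 21:00 at or before J8 starts Thu 15:00 → clear.
J5: ends Thu 14:00 at or before J8 starts Thu 15:00 → clear.
J6: starts Thu 16:00 before J8 ends Thu 19:00, and ends Thu 20:00 after J8 starts Thu 15:00 → overlap.
J7: starts Fri 12:00 at or after J8 ends Thu 19:00 → clear.
J8 overlaps J6.

Yes — it overlaps J6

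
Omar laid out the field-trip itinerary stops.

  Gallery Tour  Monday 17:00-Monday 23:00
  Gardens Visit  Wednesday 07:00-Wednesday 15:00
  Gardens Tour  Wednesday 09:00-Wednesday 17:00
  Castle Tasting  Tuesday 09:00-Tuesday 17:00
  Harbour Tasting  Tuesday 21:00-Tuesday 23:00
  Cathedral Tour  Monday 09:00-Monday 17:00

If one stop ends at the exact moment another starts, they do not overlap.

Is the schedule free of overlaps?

No

Sorted by start: Cathedral Tour, Gallery Tour, Castle Tasting, Harbour Tasting, Gardens Visit, Gardens Tour.
Gallery Tour starts exactly when Cathedral Tour ends (back-to-back, no overlap), so nothing later overlaps Cathedral Tour either.
Castle Tasting starts after Gallery Tour ends, so nothing later overlaps Gallery Tour either.
Harbour Tasting starts after Castle Tasting ends, so nothing later overlaps Castle Tasting either.
Gardens Visit starts after Harbour Tasting ends, so nothing later overlaps Harbour Tasting either.
Gardens Tour starts before Gardens Visit ends → Gardens Visit and Gardens Tour overlap.
That's a conflict, so the schedule is not conflict-free.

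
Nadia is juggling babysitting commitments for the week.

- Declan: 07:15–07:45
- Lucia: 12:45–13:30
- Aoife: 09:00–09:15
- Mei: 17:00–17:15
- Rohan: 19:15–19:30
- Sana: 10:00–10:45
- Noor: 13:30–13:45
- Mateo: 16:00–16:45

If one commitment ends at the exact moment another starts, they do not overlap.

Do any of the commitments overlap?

Sorted by start: Declan, Aoife, Sana, Lucia, Noor, Mateo, Mei, Rohan.
Aoife starts after Declan ends; Declan is clear from here.
Sana starts after Aoife ends; Aoife is clear from here.
Lucia starts after Sana ends; Sana is clear from here.
Noor starts exactly when Lucia ends (back-to-back, no overlap); Lucia is clear from here.
Mateo starts after Noor ends; Noor is clear from here.
Mei starts after Mateo ends; Mateo is clear from here.
Rohan starts after Mei ends.
Every pair is clear; the schedule has no overlaps.

No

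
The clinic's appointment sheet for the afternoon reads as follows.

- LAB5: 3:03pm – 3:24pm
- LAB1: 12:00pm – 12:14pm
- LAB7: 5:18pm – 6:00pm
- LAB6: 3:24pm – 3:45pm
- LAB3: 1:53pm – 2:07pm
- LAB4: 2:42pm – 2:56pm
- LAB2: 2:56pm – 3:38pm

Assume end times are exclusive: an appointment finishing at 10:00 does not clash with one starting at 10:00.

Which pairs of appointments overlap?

LAB2 & LAB5, LAB2 & LAB6

Sorted by start: LAB1, LAB3, LAB4, LAB2, LAB5, LAB6, LAB7.
LAB3 starts after LAB1 ends; LAB1 is clear from here.
LAB4 starts after LAB3 ends; LAB3 is clear from here.
LAB2 starts exactly when LAB4 ends (back-to-back, no overlap); LAB4 is clear from here.
LAB5 starts before LAB2 ends → LAB2 and LAB5 overlap.
LAB6 starts before LAB2 ends → LAB2 and LAB6 overlap.
LAB7 starts after LAB2 ends.
LAB6 starts exactly when LAB5 ends (back-to-back, no overlap); LAB5 is clear from here.
LAB7 starts after LAB6 ends.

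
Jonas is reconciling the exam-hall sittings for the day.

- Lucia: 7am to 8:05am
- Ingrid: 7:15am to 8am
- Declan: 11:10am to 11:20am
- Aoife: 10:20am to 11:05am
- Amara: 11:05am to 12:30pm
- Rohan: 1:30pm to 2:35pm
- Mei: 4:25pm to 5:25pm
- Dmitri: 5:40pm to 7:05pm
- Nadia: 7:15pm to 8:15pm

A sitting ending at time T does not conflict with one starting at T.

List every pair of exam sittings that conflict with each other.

Amara & Declan, Ingrid & Lucia

Sorted by start: Lucia, Ingrid, Aoife, Amara, Declan, Rohan, Mei, Dmitri, Nadia.
Ingrid starts before Lucia ends → Lucia and Ingrid overlap.
Aoife starts after Lucia ends, so nothing later overlaps Lucia either.
Aoife starts after Ingrid ends, so nothing later overlaps Ingrid either.
Amara starts exactly when Aoife ends (back-to-back, no overlap), so nothing later overlaps Aoife either.
Declan starts before Amara ends → Amara and Declan overlap.
Rohan starts after Amara ends, so nothing later overlaps Amara either.
Rohan starts after Declan ends, so nothing later overlaps Declan either.
Mei starts after Rohan ends, so nothing later overlaps Rohan either.
Dmitri starts after Mei ends, so nothing later overlaps Mei either.
Nadia starts after Dmitri ends.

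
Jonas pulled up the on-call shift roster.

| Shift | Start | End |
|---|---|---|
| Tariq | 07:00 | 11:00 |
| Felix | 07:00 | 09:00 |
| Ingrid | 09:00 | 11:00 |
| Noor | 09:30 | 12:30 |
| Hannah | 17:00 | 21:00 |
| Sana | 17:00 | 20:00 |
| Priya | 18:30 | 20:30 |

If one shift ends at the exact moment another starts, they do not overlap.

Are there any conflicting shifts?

Sorted by start: Tariq, Felix, Ingrid, Noor, Hannah, Sana, Priya.
Felix starts before Tariq ends → Tariq and Felix overlap.
That's a conflict, so the schedule is not conflict-free.

Yes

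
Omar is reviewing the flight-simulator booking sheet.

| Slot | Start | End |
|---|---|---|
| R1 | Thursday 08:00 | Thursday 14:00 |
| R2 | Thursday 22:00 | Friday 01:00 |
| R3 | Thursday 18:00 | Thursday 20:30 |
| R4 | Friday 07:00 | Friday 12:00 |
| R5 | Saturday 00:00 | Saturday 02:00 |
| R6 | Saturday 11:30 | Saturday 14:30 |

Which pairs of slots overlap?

no conflicts

Two intervals overlap when each starts before the other ends.
Sorted by start: R1, R3, R2, R4, R5, R6.
R3 starts after R1 ends; R1 is clear from here.
R2 starts after R3 ends; R3 is clear from here.
R4 starts after R2 ends; R2 is clear from here.
R5 starts after R4 ends; R4 is clear from here.
R6 starts after R5 ends.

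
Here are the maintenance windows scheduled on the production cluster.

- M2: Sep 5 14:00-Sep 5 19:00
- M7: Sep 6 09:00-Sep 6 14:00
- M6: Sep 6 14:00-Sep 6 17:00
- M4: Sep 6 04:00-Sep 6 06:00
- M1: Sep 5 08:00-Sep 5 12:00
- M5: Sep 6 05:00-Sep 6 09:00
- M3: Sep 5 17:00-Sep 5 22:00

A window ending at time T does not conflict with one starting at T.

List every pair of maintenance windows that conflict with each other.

Sorted by start: M1, M2, M3, M4, M5, M7, M6.
M2 starts after M1 ends, so nothing later overlaps M1 either.
M3 starts before M2 ends → M2 and M3 overlap.
M4 starts after M2 ends, so nothing later overlaps M2 either.
M4 starts after M3 ends, so nothing later overlaps M3 either.
M5 starts before M4 ends → M4 and M5 overlap.
M7 starts after M4 ends, so nothing later overlaps M4 either.
M7 starts exactly when M5 ends (back-to-back, no overlap), so nothing later overlaps M5 either.
M6 starts exactly when M7 ends (back-to-back, no overlap).

M2 & M3, M4 & M5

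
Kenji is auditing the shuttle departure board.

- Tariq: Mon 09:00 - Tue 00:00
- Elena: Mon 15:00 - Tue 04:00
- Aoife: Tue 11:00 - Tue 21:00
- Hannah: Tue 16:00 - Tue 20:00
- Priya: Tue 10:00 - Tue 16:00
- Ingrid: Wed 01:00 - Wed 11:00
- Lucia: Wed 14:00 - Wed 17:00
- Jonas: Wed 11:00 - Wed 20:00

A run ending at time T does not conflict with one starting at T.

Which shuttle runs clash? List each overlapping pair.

Aoife & Hannah, Aoife & Priya, Elena & Tariq, Jonas & Lucia

Check each pair: they overlap iff neither finishes before the other starts.
Sorted by start: Tariq, Elena, Priya, Aoife, Hannah, Ingrid, Jonas, Lucia.
Elena starts before Tariq ends → Tariq and Elena overlap.
Priya starts after Tariq ends, so Tariq has no further overlaps.
Priya starts after Elena ends, so Elena has no further overlaps.
Aoife starts before Priya ends → Priya and Aoife overlap.
Hannah starts exactly when Priya ends (back-to-back, no overlap), so Priya has no further overlaps.
Hannah starts before Aoife ends → Aoife and Hannah overlap.
Ingrid starts after Aoife ends, so Aoife has no further overlaps.
Ingrid starts after Hannah ends, so Hannah has no further overlaps.
Jonas starts exactly when Ingrid ends (back-to-back, no overlap), so Ingrid has no further overlaps.
Lucia starts before Jonas ends → Jonas and Lucia overlap.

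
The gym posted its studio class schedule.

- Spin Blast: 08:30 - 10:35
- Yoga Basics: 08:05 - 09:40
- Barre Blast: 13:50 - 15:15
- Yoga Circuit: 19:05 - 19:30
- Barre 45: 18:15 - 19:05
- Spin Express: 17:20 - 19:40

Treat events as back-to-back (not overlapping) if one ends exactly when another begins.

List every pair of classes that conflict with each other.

Sorted by start: Yoga Basics, Spin Blast, Barre Blast, Spin Express, Barre 45, Yoga Circuit.
Spin Blast starts before Yoga Basics ends → Yoga Basics and Spin Blast overlap.
Barre Blast starts after Yoga Basics ends; Yoga Basics is clear from here.
Barre Blast starts after Spin Blast ends; Spin Blast is clear from here.
Spin Express starts after Barre Blast ends; Barre Blast is clear from here.
Barre 45 starts before Spin Express ends → Spin Express and Barre 45 overlap.
Yoga Circuit starts before Spin Express ends → Spin Express and Yoga Circuit overlap.
Yoga Circuit starts exactly when Barre 45 ends (back-to-back, no overlap).

Barre 45 & Spin Express, Spin Blast & Yoga Basics, Spin Express & Yoga Circuit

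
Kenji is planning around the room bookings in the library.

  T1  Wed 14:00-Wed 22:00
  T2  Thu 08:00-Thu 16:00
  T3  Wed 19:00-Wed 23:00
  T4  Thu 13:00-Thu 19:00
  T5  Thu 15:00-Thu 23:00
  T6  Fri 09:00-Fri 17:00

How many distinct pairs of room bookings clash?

Sorted by start: T1, T3, T2, T4, T5, T6.
T3 starts before T1 ends → T1 and T3 overlap.
T2 starts after T1 ends — done with T1.
T2 starts after T3 ends — done with T3.
T4 starts before T2 ends → T2 and T4 overlap.
T5 starts before T2 ends → T2 and T5 overlap.
T6 starts after T2 ends.
T5 starts before T4 ends → T4 and T5 overlap.
T6 starts after T4 ends.
T6 starts after T5 ends.
Overlapping pairs: T1 & T3, T2 & T4, T2 & T5, T4 & T5 — 4 in total.

4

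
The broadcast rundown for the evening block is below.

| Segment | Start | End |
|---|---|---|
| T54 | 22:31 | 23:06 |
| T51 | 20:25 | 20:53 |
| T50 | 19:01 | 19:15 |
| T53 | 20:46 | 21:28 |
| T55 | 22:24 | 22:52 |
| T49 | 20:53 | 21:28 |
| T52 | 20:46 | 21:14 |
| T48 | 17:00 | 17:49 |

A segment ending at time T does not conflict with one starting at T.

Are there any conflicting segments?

Sorted by start: T48, T50, T51, T52, T53, T49, T55, T54.
T50 starts after T48 ends, so T48 has no further overlaps.
T51 starts after T50 ends, so T50 has no further overlaps.
T52 starts before T51 ends → T51 and T52 overlap.
That's a conflict, so the schedule is not conflict-free.

Yes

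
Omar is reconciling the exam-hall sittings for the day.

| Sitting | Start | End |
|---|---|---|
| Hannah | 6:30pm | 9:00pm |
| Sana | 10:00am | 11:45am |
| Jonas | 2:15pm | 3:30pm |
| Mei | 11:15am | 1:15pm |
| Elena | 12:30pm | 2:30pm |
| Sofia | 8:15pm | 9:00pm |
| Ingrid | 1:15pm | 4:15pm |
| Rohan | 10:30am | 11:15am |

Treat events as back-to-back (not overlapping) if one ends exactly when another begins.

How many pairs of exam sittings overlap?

7

Check each pair: they overlap iff neither finishes before the other starts.
Sorted by start: Sana, Rohan, Mei, Elena, Ingrid, Jonas, Hannah, Sofia.
Rohan starts before Sana ends → Sana and Rohan overlap.
Mei starts before Sana ends → Sana and Mei overlap.
Elena starts after Sana ends, so Sana has no further overlaps.
Mei starts exactly when Rohan ends (back-to-back, no overlap), so Rohan has no further overlaps.
Elena starts before Mei ends → Mei and Elena overlap.
Ingrid starts exactly when Mei ends (back-to-back, no overlap), so Mei has no further overlaps.
Ingrid starts before Elena ends → Elena and Ingrid overlap.
Jonas starts before Elena ends → Elena and Jonas overlap.
Hannah starts after Elena ends, so Elena has no further overlaps.
Jonas starts before Ingrid ends → Ingrid and Jonas overlap.
Hannah starts after Ingrid ends, so Ingrid has no further overlaps.
Hannah starts after Jonas ends, so Jonas has no further overlaps.
Sofia starts before Hannah ends → Hannah and Sofia overlap.
Overlapping pairs: Elena & Ingrid, Elena & Jonas, Elena & Mei, Hannah & Sofia, Ingrid & Jonas, Mei & Sana, Rohan & Sana — 7 in total.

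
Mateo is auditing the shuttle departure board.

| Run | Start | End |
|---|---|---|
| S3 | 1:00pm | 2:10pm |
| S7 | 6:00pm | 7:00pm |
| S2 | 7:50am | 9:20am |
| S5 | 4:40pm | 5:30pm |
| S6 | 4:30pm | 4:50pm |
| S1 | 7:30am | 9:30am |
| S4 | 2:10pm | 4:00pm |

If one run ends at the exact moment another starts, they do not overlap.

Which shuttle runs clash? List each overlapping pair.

Two intervals overlap when each starts before the other ends.
Sorted by start: S1, S2, S3, S4, S6, S5, S7.
S2 starts before S1 ends → S1 and S2 overlap.
S3 starts after S1 ends; S1 is clear from here.
S3 starts after S2 ends; S2 is clear from here.
S4 starts exactly when S3 ends (back-to-back, no overlap); S3 is clear from here.
S6 starts after S4 ends; S4 is clear from here.
S5 starts before S6 ends → S6 and S5 overlap.
S7 starts after S6 ends.
S7 starts after S5 ends.

S1 & S2, S5 & S6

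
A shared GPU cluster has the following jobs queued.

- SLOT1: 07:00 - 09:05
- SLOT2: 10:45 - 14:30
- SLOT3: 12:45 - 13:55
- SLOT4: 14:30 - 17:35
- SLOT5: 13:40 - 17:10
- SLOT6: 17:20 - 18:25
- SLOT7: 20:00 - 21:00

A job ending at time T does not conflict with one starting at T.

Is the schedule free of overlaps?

Sorted by start: SLOT1, SLOT2, SLOT3, SLOT5, SLOT4, SLOT6, SLOT7.
SLOT2 starts after SLOT1 ends — done with SLOT1.
SLOT3 starts before SLOT2 ends → SLOT2 and SLOT3 overlap.
That's a conflict, so the schedule is not conflict-free.

No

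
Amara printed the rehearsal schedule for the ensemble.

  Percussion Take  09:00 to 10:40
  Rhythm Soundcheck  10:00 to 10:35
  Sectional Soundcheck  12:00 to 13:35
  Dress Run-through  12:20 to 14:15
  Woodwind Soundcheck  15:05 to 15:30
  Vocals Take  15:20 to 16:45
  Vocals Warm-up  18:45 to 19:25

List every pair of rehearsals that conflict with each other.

Check each pair: they overlap iff neither finishes before the other starts.
Sorted by start: Percussion Take, Rhythm Soundcheck, Sectional Soundcheck, Dress Run-through, Woodwind Soundcheck, Vocals Take, Vocals Warm-up.
Rhythm Soundcheck starts before Percussion Take ends → Percussion Take and Rhythm Soundcheck overlap.
Sectional Soundcheck starts after Percussion Take ends — done with Percussion Take.
Sectional Soundcheck starts after Rhythm Soundcheck ends — done with Rhythm Soundcheck.
Dress Run-through starts before Sectional Soundcheck ends → Sectional Soundcheck and Dress Run-through overlap.
Woodwind Soundcheck starts after Sectional Soundcheck ends — done with Sectional Soundcheck.
Woodwind Soundcheck starts after Dress Run-through ends — done with Dress Run-through.
Vocals Take starts before Woodwind Soundcheck ends → Woodwind Soundcheck and Vocals Take overlap.
Vocals Warm-up starts after Woodwind Soundcheck ends.
Vocals Warm-up starts after Vocals Take ends.

Dress Run-through & Sectional Soundcheck, Percussion Take & Rhythm Soundcheck, Vocals Take & Woodwind Soundcheck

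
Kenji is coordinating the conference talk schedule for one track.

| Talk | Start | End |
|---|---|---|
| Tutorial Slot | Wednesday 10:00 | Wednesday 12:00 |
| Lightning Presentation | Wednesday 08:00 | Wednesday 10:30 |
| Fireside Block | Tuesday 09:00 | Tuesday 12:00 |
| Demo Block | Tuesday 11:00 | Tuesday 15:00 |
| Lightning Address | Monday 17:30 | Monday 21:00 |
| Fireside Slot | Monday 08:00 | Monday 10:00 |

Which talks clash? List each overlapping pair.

Sorted by start: Fireside Slot, Lightning Address, Fireside Block, Demo Block, Lightning Presentation, Tutorial Slot.
Lightning Address starts after Fireside Slot ends, so Fireside Slot has no further overlaps.
Fireside Block starts after Lightning Address ends, so Lightning Address has no further overlaps.
Demo Block starts before Fireside Block ends → Fireside Block and Demo Block overlap.
Lightning Presentation starts after Fireside Block ends, so Fireside Block has no further overlaps.
Lightning Presentation starts after Demo Block ends, so Demo Block has no further overlaps.
Tutorial Slot starts before Lightning Presentation ends → Lightning Presentation and Tutorial Slot overlap.

Demo Block & Fireside Block, Lightning Presentation & Tutorial Slot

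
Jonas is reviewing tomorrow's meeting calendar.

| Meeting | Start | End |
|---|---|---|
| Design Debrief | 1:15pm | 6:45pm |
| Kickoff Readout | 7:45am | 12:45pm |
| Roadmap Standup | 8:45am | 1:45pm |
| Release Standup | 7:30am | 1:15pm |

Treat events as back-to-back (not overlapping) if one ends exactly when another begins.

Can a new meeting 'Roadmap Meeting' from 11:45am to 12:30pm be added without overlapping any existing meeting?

Release Standup: starts 7:30am before Roadmap Meeting ends 12:30pm, and ends 1:15pm after Roadmap Meeting starts 11:45am → overlap.
Kickoff Readout: starts 7:45am before Roadmap Meeting ends 12:30pm, and ends 12:45pm after Roadmap Meeting starts 11:45am → overlap.
Roadmap Standup: starts 8:45am before Roadmap Meeting ends 12:30pm, and ends 1:45pm after Roadmap Meeting starts 11:45am → overlap.
Design Debrief: starts 1:15pm at or after Roadmap Meeting ends 12:30pm → clear.
Roadmap Meeting overlaps Release Standup, Roadmap Standup, Kickoff Readout.

No — it overlaps Kickoff Readout, Release Standup, Roadmap Standup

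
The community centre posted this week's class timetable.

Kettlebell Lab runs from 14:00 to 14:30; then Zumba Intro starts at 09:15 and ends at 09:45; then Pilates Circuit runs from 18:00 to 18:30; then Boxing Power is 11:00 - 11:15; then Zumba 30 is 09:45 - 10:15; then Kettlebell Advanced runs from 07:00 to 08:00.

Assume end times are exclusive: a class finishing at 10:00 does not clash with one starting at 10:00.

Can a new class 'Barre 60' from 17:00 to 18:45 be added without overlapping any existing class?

No — it overlaps Pilates Circuit

Kettlebell Advanced: ends 08:00 at or before Barre 60 starts 17:00 → clear.
Zumba Intro: ends 09:45 at or before Barre 60 starts 17:00 → clear.
Zumba 30: ends 10:15 at or before Barre 60 starts 17:00 → clear.
Boxing Power: ends 11:15 at or before Barre 60 starts 17:00 → clear.
Kettlebell Lab: ends 14:30 at or before Barre 60 starts 17:00 → clear.
Pilates Circuit: starts 18:00 before Barre 60 ends 18:45, and ends 18:30 after Barre 60 starts 17:00 → overlap.
Barre 60 overlaps Pilates Circuit.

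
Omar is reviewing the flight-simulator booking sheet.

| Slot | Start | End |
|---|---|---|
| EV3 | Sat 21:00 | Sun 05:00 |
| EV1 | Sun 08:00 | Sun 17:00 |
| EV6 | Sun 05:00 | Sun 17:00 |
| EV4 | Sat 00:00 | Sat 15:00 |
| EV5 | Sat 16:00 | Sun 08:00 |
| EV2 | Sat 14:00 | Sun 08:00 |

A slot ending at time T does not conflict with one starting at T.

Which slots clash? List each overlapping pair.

Check each pair: they overlap iff neither finishes before the other starts.
Sorted by start: EV4, EV2, EV5, EV3, EV6, EV1.
EV2 starts before EV4 ends → EV4 and EV2 overlap.
EV5 starts after EV4 ends, so EV4 has no further overlaps.
EV5 starts before EV2 ends → EV2 and EV5 overlap.
EV3 starts before EV2 ends → EV2 and EV3 overlap.
EV6 starts before EV2 ends → EV2 and EV6 overlap.
EV1 starts exactly when EV2 ends (back-to-back, no overlap).
EV3 starts before EV5 ends → EV5 and EV3 overlap.
EV6 starts before EV5 ends → EV5 and EV6 overlap.
EV1 starts exactly when EV5 ends (back-to-back, no overlap).
EV6 starts exactly when EV3 ends (back-to-back, no overlap), so EV3 has no further overlaps.
EV1 starts before EV6 ends → EV6 and EV1 overlap.

EV1 & EV6, EV2 & EV3, EV2 & EV4, EV2 & EV5, EV2 & EV6, EV3 & EV5, EV5 & EV6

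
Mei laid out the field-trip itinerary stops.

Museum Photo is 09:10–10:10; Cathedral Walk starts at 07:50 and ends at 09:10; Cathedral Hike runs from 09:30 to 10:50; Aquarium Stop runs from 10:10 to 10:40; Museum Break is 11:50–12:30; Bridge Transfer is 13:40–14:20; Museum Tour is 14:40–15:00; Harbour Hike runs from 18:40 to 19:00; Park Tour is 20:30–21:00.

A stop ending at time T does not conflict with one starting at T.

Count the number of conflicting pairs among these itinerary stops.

2

Sorted by start: Cathedral Walk, Museum Photo, Cathedral Hike, Aquarium Stop, Museum Break, Bridge Transfer, Museum Tour, Harbour Hike, Park Tour.
Museum Photo starts exactly when Cathedral Walk ends (back-to-back, no overlap), so nothing later overlaps Cathedral Walk either.
Cathedral Hike starts before Museum Photo ends → Museum Photo and Cathedral Hike overlap.
Aquarium Stop starts exactly when Museum Photo ends (back-to-back, no overlap), so nothing later overlaps Museum Photo either.
Aquarium Stop starts before Cathedral Hike ends → Cathedral Hike and Aquarium Stop overlap.
Museum Break starts after Cathedral Hike ends, so nothing later overlaps Cathedral Hike either.
Museum Break starts after Aquarium Stop ends, so nothing later overlaps Aquarium Stop either.
Bridge Transfer starts after Museum Break ends, so nothing later overlaps Museum Break either.
Museum Tour starts after Bridge Transfer ends, so nothing later overlaps Bridge Transfer either.
Harbour Hike starts after Museum Tour ends, so nothing later overlaps Museum Tour either.
Park Tour starts after Harbour Hike ends.
Overlapping pairs: Aquarium Stop & Cathedral Hike, Cathedral Hike & Museum Photo — 2 in total.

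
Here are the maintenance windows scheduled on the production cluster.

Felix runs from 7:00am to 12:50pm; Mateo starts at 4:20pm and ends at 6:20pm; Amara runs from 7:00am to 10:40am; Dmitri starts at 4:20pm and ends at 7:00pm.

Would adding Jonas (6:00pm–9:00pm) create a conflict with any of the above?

Amara: ends 10:40am at or before Jonas starts 6:00pm → clear.
Felix: ends 12:50pm at or before Jonas starts 6:00pm → clear.
Mateo: starts 4:20pm before Jonas ends 9:00pm, and ends 6:20pm after Jonas starts 6:00pm → overlap.
Dmitri: starts 4:20pm before Jonas ends 9:00pm, and ends 7:00pm after Jonas starts 6:00pm → overlap.
Jonas overlaps Mateo, Dmitri.

Yes — it overlaps Dmitri, Mateo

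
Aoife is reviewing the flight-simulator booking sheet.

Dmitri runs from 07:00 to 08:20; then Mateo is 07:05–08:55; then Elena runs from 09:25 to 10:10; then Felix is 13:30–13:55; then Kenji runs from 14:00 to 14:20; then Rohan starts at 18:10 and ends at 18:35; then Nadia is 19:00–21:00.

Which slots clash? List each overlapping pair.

Sorted by start: Dmitri, Mateo, Elena, Felix, Kenji, Rohan, Nadia.
Mateo starts before Dmitri ends → Dmitri and Mateo overlap.
Elena starts after Dmitri ends, so Dmitri has no further overlaps.
Elena starts after Mateo ends, so Mateo has no further overlaps.
Felix starts after Elena ends, so Elena has no further overlaps.
Kenji starts after Felix ends, so Felix has no further overlaps.
Rohan starts after Kenji ends, so Kenji has no further overlaps.
Nadia starts after Rohan ends.

Dmitri & Mateo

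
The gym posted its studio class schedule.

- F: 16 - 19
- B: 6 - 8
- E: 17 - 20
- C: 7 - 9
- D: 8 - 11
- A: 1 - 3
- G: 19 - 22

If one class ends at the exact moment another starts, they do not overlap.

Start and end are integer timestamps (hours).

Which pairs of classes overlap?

Sorted by start: A, B, C, D, F, E, G.
B starts after A ends, so A has no further overlaps.
C starts before B ends → B and C overlap.
D starts exactly when B ends (back-to-back, no overlap), so B has no further overlaps.
D starts before C ends → C and D overlap.
F starts after C ends, so C has no further overlaps.
F starts after D ends, so D has no further overlaps.
E starts before F ends → F and E overlap.
G starts exactly when F ends (back-to-back, no overlap).
G starts before E ends → E and G overlap.

B & C, C & D, E & F, E & G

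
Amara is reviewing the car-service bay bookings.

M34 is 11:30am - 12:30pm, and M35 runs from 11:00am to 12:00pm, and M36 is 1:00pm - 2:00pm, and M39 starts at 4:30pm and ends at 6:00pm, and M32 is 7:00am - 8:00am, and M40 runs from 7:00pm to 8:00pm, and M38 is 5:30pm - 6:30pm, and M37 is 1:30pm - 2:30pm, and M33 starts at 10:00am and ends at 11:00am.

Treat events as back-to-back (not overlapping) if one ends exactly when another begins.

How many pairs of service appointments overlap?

Sorted by start: M32, M33, M35, M34, M36, M37, M39, M38, M40.
M33 starts after M32 ends, so nothing later overlaps M32 either.
M35 starts exactly when M33 ends (back-to-back, no overlap), so nothing later overlaps M33 either.
M34 starts before M35 ends → M35 and M34 overlap.
M36 starts after M35 ends, so nothing later overlaps M35 either.
M36 starts after M34 ends, so nothing later overlaps M34 either.
M37 starts before M36 ends → M36 and M37 overlap.
M39 starts after M36 ends, so nothing later overlaps M36 either.
M39 starts after M37 ends, so nothing later overlaps M37 either.
M38 starts before M39 ends → M39 and M38 overlap.
M40 starts after M39 ends.
M40 starts after M38 ends.
Overlapping pairs: M34 & M35, M36 & M37, M38 & M39 — 3 in total.

3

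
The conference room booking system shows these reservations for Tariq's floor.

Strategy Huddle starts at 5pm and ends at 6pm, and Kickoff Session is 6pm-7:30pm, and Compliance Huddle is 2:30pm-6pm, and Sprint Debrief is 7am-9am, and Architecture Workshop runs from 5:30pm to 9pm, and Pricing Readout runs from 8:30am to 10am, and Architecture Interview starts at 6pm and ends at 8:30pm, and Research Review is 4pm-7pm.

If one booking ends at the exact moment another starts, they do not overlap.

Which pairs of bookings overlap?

Check each pair: they overlap iff neither finishes before the other starts.
Sorted by start: Sprint Debrief, Pricing Readout, Compliance Huddle, Research Review, Strategy Huddle, Architecture Workshop, Kickoff Session, Architecture Interview.
Pricing Readout starts before Sprint Debrief ends → Sprint Debrief and Pricing Readout overlap.
Compliance Huddle starts after Sprint Debrief ends, so nothing later overlaps Sprint Debrief either.
Compliance Huddle starts after Pricing Readout ends, so nothing later overlaps Pricing Readout either.
Research Review starts before Compliance Huddle ends → Compliance Huddle and Research Review overlap.
Strategy Huddle starts before Compliance Huddle ends → Compliance Huddle and Strategy Huddle overlap.
Architecture Workshop starts before Compliance Huddle ends → Compliance Huddle and Architecture Workshop overlap.
Kickoff Session starts exactly when Compliance Huddle ends (back-to-back, no overlap), so nothing later overlaps Compliance Huddle either.
Strategy Huddle starts before Research Review ends → Research Review and Strategy Huddle overlap.
Architecture Workshop starts before Research Review ends → Research Review and Architecture Workshop overlap.
Kickoff Session starts before Research Review ends → Research Review and Kickoff Session overlap.
Architecture Interview starts before Research Review ends → Research Review and Architecture Interview overlap.
Architecture Workshop starts before Strategy Huddle ends → Strategy Huddle and Architecture Workshop overlap.
Kickoff Session starts exactly when Strategy Huddle ends (back-to-back, no overlap), so nothing later overlaps Strategy Huddle either.
Kickoff Session starts before Architecture Workshop ends → Architecture Workshop and Kickoff Session overlap.
Architecture Interview starts before Architecture Workshop ends → Architecture Workshop and Architecture Interview overlap.
Architecture Interview starts before Kickoff Session ends → Kickoff Session and Architecture Interview overlap.

Architecture Interview & Architecture Workshop, Architecture Interview & Kickoff Session, Architecture Interview & Research Review, Architecture Workshop & Compliance Huddle, Architecture Workshop & Kickoff Session, Architecture Workshop & Research Review, Architecture Workshop & Strategy Huddle, Compliance Huddle & Research Review, Compliance Huddle & Strategy Huddle, Kickoff Session & Research Review, Pricing Readout & Sprint Debrief, Research Review & Strategy Huddle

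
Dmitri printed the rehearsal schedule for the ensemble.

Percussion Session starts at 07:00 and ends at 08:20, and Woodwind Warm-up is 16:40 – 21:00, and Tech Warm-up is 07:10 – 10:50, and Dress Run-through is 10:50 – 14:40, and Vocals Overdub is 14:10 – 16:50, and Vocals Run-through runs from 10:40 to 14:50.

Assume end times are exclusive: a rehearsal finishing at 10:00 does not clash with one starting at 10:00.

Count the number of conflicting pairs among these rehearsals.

6

Sorted by start: Percussion Session, Tech Warm-up, Vocals Run-through, Dress Run-through, Vocals Overdub, Woodwind Warm-up.
Tech Warm-up starts before Percussion Session ends → Percussion Session and Tech Warm-up overlap.
Vocals Run-through starts after Percussion Session ends — done with Percussion Session.
Vocals Run-through starts before Tech Warm-up ends → Tech Warm-up and Vocals Run-through overlap.
Dress Run-through starts exactly when Tech Warm-up ends (back-to-back, no overlap) — done with Tech Warm-up.
Dress Run-through starts before Vocals Run-through ends → Vocals Run-through and Dress Run-through overlap.
Vocals Overdub starts before Vocals Run-through ends → Vocals Run-through and Vocals Overdub overlap.
Woodwind Warm-up starts after Vocals Run-through ends.
Vocals Overdub starts before Dress Run-through ends → Dress Run-through and Vocals Overdub overlap.
Woodwind Warm-up starts after Dress Run-through ends.
Woodwind Warm-up starts before Vocals Overdub ends → Vocals Overdub and Woodwind Warm-up overlap.
Overlapping pairs: Dress Run-through & Vocals Overdub, Dress Run-through & Vocals Run-through, Percussion Session & Tech Warm-up, Tech Warm-up & Vocals Run-through, Vocals Overdub & Vocals Run-through, Vocals Overdub & Woodwind Warm-up — 6 in total.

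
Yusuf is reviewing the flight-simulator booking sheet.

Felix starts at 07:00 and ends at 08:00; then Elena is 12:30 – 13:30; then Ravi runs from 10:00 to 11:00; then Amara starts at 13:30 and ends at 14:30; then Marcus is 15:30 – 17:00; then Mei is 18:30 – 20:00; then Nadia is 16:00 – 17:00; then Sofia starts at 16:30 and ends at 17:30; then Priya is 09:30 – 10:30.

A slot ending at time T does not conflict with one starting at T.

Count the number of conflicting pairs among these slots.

4

Sorted by start: Felix, Priya, Ravi, Elena, Amara, Marcus, Nadia, Sofia, Mei.
Priya starts after Felix ends, so Felix has no further overlaps.
Ravi starts before Priya ends → Priya and Ravi overlap.
Elena starts after Priya ends, so Priya has no further overlaps.
Elena starts after Ravi ends, so Ravi has no further overlaps.
Amara starts exactly when Elena ends (back-to-back, no overlap), so Elena has no further overlaps.
Marcus starts after Amara ends, so Amara has no further overlaps.
Nadia starts before Marcus ends → Marcus and Nadia overlap.
Sofia starts before Marcus ends → Marcus and Sofia overlap.
Mei starts after Marcus ends.
Sofia starts before Nadia ends → Nadia and Sofia overlap.
Mei starts after Nadia ends.
Mei starts after Sofia ends.
Overlapping pairs: Marcus & Nadia, Marcus & Sofia, Nadia & Sofia, Priya & Ravi — 4 in total.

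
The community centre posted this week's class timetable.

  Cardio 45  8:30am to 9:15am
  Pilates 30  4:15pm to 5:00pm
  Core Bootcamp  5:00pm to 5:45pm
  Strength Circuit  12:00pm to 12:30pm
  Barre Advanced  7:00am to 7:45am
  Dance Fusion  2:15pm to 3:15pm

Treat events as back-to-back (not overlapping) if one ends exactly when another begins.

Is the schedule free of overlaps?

Yes

Check each pair: they overlap iff neither finishes before the other starts.
Sorted by start: Barre Advanced, Cardio 45, Strength Circuit, Dance Fusion, Pilates 30, Core Bootcamp.
Cardio 45 starts after Barre Advanced ends, so Barre Advanced has no further overlaps.
Strength Circuit starts after Cardio 45 ends, so Cardio 45 has no further overlaps.
Dance Fusion starts after Strength Circuit ends, so Strength Circuit has no further overlaps.
Pilates 30 starts after Dance Fusion ends, so Dance Fusion has no further overlaps.
Core Bootcamp starts exactly when Pilates 30 ends (back-to-back, no overlap).
Every pair is clear; the schedule has no overlaps.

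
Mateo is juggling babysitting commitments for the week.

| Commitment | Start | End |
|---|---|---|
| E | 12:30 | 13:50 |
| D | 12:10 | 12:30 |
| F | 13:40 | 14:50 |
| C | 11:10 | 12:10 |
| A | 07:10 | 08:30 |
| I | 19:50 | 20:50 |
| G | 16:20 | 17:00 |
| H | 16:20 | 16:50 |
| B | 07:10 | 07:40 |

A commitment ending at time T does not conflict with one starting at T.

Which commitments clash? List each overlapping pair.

Two intervals overlap when each starts before the other ends.
Sorted by start: A, B, C, D, E, F, G, H, I.
B starts before A ends → A and B overlap.
C starts after A ends — done with A.
C starts after B ends — done with B.
D starts exactly when C ends (back-to-back, no overlap) — done with C.
E starts exactly when D ends (back-to-back, no overlap) — done with D.
F starts before E ends → E and F overlap.
G starts after E ends — done with E.
G starts after F ends — done with F.
H starts before G ends → G and H overlap.
I starts after G ends.
I starts after H ends.

A & B, E & F, G & H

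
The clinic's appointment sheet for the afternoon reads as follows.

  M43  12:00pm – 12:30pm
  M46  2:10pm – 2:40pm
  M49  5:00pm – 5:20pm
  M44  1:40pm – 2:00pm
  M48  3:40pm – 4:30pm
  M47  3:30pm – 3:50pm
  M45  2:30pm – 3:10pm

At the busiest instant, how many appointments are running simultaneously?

Sweep the timeline, counting +1 at each start and −1 at each end (ends before starts at a tie):
12:00pm start M43 → 1
12:30pm end M43 → 0
1:40pm start M44 → 1
2:00pm end M44 → 0
2:10pm start M46 → 1
2:30pm start M45 → 2
2:40pm end M46 → 1
3:10pm end M45 → 0
3:30pm start M47 → 1
3:40pm start M48 → 2
3:50pm end M47 → 1
4:30pm end M48 → 0
5:00pm start M49 → 1
5:20pm end M49 → 0
Peak is 2, at 2:30pm (M45, M46).

2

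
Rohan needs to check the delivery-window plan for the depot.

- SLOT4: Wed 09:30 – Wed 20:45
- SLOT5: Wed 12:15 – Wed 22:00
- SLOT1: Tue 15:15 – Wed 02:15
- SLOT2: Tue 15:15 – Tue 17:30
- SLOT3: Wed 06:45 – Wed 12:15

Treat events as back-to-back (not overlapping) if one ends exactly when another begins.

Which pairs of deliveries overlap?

SLOT1 & SLOT2, SLOT3 & SLOT4, SLOT4 & SLOT5

Sorted by start: SLOT1, SLOT2, SLOT3, SLOT4, SLOT5.
SLOT2 starts before SLOT1 ends → SLOT1 and SLOT2 overlap.
SLOT3 starts after SLOT1 ends, so nothing later overlaps SLOT1 either.
SLOT3 starts after SLOT2 ends, so nothing later overlaps SLOT2 either.
SLOT4 starts before SLOT3 ends → SLOT3 and SLOT4 overlap.
SLOT5 starts exactly when SLOT3 ends (back-to-back, no overlap).
SLOT5 starts before SLOT4 ends → SLOT4 and SLOT5 overlap.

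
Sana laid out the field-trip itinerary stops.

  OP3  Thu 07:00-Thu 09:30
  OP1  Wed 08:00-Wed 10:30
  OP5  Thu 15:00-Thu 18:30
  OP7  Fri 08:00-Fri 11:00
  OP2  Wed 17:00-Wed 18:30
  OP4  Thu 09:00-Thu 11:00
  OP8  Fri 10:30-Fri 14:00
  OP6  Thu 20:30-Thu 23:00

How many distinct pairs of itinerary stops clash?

Sorted by start: OP1, OP2, OP3, OP4, OP5, OP6, OP7, OP8.
OP2 starts after OP1 ends, so nothing later overlaps OP1 either.
OP3 starts after OP2 ends, so nothing later overlaps OP2 either.
OP4 starts before OP3 ends → OP3 and OP4 overlap.
OP5 starts after OP3 ends, so nothing later overlaps OP3 either.
OP5 starts after OP4 ends, so nothing later overlaps OP4 either.
OP6 starts after OP5 ends, so nothing later overlaps OP5 either.
OP7 starts after OP6 ends, so nothing later overlaps OP6 either.
OP8 starts before OP7 ends → OP7 and OP8 overlap.
Overlapping pairs: OP3 & OP4, OP7 & OP8 — 2 in total.

2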